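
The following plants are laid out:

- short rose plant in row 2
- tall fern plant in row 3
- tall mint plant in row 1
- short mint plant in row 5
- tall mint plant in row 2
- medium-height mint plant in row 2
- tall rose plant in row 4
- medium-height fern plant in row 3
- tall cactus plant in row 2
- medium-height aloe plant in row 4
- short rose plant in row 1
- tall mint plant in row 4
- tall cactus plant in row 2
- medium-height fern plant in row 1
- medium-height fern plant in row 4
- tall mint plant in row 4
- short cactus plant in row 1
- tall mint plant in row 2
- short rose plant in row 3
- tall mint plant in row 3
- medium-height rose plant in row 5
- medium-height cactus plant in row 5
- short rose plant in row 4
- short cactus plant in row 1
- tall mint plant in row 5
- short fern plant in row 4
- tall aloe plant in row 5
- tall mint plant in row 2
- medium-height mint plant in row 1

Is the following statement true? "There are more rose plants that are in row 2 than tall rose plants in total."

rose plants in row 2: 1.
tall rose plants: 1.
The claim requires 1 > 1, which does not hold.

False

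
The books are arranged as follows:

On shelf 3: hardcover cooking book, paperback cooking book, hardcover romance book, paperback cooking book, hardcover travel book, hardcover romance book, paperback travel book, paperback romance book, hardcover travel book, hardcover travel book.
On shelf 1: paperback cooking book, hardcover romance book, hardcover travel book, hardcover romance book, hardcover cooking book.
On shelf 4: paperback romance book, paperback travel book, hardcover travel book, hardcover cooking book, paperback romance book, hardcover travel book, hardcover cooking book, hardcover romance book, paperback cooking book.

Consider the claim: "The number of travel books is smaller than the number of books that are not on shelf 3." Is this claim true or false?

travel books: 8.
books that are not on shelf 3: 14.
The claim requires 8 < 14, which holds.

True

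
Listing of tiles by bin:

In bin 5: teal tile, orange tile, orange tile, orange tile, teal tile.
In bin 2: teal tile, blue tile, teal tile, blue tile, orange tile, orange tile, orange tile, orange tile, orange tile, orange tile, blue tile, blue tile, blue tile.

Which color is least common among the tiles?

teal

Counts by color: orange 9, blue 5, teal 4.
The minimum is 4, held uniquely by teal.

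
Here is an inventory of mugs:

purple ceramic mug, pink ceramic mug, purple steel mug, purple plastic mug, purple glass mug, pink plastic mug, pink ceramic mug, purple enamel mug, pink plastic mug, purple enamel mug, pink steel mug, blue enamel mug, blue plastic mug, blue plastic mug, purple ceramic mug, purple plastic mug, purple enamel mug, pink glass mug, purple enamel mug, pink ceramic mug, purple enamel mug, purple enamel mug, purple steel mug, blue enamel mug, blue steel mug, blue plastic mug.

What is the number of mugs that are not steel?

Total mugs: 26; with the excluded value: 4; remaining 26 − 4 = 22.

22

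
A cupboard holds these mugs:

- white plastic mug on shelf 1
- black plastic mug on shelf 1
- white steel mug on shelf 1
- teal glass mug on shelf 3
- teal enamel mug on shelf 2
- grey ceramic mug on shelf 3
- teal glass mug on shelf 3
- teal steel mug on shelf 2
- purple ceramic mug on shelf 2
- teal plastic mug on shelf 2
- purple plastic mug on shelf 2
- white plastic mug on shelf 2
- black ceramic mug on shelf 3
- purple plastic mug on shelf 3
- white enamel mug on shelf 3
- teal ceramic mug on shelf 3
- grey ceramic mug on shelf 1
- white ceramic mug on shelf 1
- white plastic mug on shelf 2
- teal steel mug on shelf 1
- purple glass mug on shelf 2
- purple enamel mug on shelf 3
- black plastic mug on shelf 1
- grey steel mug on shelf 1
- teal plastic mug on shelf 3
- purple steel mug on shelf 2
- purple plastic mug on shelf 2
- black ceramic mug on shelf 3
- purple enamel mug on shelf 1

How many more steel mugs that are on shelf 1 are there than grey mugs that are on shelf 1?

steel mugs on shelf 1: 3.
grey mugs on shelf 1: 2.
3 − 2 = 1.

1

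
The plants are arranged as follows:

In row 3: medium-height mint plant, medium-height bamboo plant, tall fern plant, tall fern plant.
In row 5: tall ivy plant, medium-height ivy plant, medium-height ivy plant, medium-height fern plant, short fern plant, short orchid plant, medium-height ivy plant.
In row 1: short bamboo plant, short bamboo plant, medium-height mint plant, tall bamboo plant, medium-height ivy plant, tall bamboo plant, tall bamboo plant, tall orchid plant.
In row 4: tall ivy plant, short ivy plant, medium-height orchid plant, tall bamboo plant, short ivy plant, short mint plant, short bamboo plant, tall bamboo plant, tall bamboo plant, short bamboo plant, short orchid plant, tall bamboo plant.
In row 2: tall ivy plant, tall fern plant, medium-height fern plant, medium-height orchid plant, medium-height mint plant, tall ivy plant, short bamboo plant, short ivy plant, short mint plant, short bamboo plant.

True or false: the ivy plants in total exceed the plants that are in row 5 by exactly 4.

|ivy plants| = 11.
|plants in row 5| = 7.
The claim requires 11 − 7 (= 4) to equal 4, which holds.

True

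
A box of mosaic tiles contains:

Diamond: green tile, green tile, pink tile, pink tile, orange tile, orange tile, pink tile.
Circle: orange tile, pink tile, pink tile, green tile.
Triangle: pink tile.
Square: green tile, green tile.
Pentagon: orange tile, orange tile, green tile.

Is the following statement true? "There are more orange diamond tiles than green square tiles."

There are 2 orange diamond tiles.
There are 2 green square tiles.
The claim requires 2 > 2, which does not hold.

False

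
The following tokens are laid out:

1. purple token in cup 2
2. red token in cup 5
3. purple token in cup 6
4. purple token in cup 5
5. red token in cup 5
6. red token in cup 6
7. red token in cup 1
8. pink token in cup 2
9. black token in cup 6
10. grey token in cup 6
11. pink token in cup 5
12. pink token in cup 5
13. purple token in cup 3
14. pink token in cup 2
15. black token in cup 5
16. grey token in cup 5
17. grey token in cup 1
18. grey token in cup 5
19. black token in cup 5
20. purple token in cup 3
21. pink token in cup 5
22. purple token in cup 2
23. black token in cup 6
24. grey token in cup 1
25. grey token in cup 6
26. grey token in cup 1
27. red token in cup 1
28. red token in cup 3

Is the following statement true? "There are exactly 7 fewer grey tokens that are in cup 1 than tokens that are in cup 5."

True

|grey tokens in cup 1| = 3.
|tokens in cup 5| = 10.
The claim requires 10 − 3 (= 7) to equal 7, which holds.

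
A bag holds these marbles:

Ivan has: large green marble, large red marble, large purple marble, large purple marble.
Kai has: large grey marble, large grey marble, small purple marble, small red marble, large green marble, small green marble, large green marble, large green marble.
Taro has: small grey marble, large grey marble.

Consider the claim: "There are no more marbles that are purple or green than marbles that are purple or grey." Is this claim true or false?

False

|marbles that are purple or green| = 8.
|marbles that are purple or grey| = 7.
The claim requires 8 ≤ 7, which does not hold.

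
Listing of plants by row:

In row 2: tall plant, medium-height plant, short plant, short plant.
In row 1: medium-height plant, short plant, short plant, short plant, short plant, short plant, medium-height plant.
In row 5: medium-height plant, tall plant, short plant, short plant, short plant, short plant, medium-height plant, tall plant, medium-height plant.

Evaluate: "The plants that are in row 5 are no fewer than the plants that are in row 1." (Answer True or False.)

plants in row 5: 9.
plants in row 1: 7.
The claim requires 9 ≥ 7, which holds.

True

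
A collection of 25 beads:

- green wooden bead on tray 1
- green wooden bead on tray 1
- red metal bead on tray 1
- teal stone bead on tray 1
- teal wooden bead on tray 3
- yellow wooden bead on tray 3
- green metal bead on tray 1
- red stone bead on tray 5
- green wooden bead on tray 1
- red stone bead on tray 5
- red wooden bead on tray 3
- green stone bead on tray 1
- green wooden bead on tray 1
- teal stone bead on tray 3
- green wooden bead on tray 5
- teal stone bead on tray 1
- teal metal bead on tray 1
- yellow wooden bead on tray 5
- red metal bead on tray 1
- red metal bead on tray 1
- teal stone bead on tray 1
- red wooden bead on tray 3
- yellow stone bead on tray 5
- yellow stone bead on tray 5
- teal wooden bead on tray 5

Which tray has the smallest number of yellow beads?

tray 1

Counts by tray (restricted to yellow beads): tray 5→3, tray 3→1, tray 1→0.
The minimum is 0, held uniquely by tray 1.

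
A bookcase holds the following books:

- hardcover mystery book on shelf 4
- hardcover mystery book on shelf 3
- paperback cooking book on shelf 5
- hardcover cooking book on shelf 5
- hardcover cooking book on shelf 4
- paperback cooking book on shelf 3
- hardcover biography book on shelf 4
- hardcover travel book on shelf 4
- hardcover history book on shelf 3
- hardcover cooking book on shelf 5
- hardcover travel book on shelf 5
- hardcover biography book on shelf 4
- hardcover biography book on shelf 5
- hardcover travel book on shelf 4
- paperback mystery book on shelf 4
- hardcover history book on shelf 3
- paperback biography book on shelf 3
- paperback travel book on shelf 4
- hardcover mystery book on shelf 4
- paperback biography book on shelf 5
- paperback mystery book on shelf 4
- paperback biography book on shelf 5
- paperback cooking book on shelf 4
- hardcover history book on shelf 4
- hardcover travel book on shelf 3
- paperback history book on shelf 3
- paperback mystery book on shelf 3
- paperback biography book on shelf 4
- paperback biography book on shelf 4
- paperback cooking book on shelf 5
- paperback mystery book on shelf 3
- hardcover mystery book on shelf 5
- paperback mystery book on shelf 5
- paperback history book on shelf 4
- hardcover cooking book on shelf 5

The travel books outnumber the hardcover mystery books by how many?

travel books: 5.
hardcover mystery books: 4.
5 − 4 = 1.

1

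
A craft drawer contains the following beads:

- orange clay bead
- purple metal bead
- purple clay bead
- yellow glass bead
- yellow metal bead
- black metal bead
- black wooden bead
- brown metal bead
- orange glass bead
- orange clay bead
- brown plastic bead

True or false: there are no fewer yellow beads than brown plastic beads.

True

There are 2 yellow beads.
There is 1 brown plastic bead.
The claim requires 2 ≥ 1, which holds.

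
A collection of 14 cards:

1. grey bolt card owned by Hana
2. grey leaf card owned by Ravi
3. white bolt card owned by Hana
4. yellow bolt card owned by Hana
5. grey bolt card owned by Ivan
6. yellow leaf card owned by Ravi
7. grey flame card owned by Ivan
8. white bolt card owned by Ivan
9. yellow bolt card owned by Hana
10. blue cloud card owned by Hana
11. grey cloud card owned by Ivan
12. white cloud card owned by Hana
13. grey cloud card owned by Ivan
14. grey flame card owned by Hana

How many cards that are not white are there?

Total cards: 14; with the excluded value: 3; remaining 14 − 3 = 11.

11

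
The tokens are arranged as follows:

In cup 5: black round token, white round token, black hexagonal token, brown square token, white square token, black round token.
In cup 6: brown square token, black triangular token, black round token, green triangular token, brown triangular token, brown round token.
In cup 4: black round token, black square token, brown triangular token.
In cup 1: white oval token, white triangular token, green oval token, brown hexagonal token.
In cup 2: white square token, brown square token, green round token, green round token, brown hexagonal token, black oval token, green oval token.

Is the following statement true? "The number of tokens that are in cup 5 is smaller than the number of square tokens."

tokens in cup 5: 6.
square tokens: 6.
The claim requires 6 < 6, which does not hold.

False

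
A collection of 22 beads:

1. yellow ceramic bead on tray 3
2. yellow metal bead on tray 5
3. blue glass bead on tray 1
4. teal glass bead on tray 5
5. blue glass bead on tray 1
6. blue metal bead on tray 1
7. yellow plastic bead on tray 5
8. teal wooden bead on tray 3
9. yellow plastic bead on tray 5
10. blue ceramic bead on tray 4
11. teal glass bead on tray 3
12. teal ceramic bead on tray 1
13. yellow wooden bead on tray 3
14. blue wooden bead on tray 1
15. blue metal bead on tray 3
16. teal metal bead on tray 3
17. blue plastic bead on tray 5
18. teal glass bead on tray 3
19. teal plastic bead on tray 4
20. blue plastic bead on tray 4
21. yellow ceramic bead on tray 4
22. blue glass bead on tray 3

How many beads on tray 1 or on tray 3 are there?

13

on tray 1: 5; on tray 3: 8; together 5 + 8 = 13.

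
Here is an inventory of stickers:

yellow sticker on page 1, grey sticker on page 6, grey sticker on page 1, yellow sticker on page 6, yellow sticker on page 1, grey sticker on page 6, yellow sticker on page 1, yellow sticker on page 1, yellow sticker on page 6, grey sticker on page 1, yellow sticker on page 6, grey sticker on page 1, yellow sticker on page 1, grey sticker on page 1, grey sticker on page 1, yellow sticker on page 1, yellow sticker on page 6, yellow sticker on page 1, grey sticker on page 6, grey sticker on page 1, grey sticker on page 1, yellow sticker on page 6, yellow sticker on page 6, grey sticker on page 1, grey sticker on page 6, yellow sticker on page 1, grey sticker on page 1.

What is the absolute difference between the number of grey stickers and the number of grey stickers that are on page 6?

9

grey stickers: 13. grey stickers on page 6: 4.
|13 − 4| = 13 − 4 = 9.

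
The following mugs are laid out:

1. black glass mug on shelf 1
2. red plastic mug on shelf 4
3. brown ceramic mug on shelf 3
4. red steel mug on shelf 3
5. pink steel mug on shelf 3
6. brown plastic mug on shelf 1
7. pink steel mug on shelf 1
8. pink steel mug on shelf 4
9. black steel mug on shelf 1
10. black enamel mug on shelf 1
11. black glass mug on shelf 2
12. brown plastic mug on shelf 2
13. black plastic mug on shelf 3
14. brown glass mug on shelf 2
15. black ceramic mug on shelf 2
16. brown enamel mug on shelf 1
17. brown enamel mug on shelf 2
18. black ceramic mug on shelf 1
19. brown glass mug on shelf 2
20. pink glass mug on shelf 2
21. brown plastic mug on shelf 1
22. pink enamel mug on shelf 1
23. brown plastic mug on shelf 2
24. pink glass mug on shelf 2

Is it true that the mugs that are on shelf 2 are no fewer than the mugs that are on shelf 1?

|mugs on shelf 2| = 9.
|mugs on shelf 1| = 9.
The claim requires 9 ≥ 9, which holds.

True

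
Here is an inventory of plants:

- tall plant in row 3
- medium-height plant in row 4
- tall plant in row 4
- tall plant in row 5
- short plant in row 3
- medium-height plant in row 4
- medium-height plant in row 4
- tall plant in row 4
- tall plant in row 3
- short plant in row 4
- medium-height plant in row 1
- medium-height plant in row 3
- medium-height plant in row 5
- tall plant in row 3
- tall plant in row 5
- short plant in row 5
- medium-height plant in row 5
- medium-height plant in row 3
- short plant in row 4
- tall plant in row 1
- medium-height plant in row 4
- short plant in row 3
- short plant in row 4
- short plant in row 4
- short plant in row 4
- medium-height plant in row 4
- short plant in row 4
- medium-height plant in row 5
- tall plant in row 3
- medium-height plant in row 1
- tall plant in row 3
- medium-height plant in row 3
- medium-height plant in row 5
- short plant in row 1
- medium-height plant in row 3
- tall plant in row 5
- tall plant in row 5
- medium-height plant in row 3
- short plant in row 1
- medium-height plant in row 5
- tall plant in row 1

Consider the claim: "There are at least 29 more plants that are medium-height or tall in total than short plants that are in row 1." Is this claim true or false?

False

plants that are medium-height or tall: 30.
short plants in row 1: 2.
The claim requires 30 − 2 = 28 ≥ 29, which does not hold.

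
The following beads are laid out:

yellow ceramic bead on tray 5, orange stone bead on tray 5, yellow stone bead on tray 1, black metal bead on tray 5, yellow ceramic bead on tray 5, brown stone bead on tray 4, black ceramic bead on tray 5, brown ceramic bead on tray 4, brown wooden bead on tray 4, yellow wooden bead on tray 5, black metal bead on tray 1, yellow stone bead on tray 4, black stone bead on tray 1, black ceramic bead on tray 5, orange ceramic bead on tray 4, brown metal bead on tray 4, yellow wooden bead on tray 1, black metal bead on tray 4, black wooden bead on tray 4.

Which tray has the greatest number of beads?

tray 4

Counts by tray: tray 4→8, tray 5→7, tray 1→4.
The maximum is 8, held uniquely by tray 4.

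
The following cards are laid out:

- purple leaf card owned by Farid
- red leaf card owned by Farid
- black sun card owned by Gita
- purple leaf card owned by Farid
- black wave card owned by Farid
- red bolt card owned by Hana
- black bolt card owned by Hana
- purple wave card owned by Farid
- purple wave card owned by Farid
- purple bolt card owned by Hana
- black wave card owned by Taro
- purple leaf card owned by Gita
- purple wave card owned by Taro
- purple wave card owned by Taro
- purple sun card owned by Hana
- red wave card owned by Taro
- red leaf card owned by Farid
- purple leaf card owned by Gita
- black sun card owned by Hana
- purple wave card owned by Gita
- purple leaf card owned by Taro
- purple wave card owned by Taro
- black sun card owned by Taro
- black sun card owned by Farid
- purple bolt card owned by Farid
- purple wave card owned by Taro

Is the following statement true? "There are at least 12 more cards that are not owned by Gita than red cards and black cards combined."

False

Count of cards that are not owned by Gita: 22.
red cards: 4; black cards: 7; combined: 4 + 7 = 11.
The claim requires 22 − 11 = 11 ≥ 12, which does not hold.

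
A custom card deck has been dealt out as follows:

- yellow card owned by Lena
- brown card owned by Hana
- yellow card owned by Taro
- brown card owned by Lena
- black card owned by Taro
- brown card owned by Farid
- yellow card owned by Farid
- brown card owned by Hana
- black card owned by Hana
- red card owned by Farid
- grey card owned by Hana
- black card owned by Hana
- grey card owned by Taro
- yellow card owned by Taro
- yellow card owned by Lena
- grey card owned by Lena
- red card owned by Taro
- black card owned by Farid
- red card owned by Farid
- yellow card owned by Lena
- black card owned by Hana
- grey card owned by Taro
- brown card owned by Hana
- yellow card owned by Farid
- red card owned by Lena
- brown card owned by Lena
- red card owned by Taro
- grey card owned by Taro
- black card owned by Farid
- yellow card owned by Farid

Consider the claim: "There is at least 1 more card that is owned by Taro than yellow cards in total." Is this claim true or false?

|cards owned by Taro| = 8.
|yellow cards| = 8.
The claim requires 8 − 8 = 0 ≥ 1, which does not hold.

False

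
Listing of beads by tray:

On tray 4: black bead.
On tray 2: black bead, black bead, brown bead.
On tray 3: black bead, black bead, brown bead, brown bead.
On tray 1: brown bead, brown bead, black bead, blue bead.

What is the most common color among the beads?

Counts by color: black 6, brown 5, blue 1.
The maximum is 6, held uniquely by black.

black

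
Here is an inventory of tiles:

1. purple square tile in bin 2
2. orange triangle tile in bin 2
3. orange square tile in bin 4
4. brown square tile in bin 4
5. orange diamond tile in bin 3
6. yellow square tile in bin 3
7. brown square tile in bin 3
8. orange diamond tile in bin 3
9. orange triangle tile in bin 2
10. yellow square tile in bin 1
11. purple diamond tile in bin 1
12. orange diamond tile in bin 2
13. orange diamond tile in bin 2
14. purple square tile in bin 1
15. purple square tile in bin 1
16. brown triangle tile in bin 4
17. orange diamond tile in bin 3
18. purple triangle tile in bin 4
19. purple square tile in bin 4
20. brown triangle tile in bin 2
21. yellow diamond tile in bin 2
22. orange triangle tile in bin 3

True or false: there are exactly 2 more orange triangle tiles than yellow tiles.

False

|orange triangle tiles| = 3.
|yellow tiles| = 3.
The claim requires 3 − 3 (= 0) to equal 2, which does not hold.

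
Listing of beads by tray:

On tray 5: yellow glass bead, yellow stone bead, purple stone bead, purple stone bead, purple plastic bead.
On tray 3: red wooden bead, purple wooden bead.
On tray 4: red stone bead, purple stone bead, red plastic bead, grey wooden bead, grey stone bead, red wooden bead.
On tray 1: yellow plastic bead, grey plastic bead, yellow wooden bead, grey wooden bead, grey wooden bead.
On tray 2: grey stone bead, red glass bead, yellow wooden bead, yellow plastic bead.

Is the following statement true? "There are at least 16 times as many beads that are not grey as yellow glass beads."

True

beads that are not grey: 16.
yellow glass beads: 1.
The claim requires 16 ≥ 16 × 1 = 16, which holds.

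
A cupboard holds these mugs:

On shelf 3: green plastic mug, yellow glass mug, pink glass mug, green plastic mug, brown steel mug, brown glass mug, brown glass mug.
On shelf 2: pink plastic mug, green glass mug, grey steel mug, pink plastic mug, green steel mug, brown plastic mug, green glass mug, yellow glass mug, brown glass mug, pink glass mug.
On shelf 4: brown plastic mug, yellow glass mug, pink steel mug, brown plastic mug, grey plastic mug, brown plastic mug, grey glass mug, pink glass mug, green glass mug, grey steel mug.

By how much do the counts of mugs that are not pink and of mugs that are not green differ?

0

mugs that are not pink: 21. mugs that are not green: 21.
|21 − 21| = 21 − 21 = 0.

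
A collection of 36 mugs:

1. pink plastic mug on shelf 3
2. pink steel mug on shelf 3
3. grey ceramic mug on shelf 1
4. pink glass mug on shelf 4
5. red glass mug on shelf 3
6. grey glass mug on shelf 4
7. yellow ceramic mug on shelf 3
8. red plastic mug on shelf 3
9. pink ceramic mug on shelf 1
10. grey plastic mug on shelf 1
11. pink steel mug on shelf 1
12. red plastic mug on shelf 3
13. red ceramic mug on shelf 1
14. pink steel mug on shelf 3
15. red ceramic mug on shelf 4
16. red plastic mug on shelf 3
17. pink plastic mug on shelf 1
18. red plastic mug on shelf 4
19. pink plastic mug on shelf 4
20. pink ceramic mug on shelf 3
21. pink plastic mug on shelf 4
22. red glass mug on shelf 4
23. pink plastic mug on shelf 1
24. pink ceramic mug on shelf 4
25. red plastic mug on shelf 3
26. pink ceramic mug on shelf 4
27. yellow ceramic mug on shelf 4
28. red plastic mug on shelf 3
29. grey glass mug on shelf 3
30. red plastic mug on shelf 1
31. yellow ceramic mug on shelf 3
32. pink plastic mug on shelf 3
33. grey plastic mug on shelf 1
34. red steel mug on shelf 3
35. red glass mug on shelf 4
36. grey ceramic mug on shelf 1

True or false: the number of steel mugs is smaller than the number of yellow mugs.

False

|steel mugs| = 4.
|yellow mugs| = 3.
The claim requires 4 < 3, which does not hold.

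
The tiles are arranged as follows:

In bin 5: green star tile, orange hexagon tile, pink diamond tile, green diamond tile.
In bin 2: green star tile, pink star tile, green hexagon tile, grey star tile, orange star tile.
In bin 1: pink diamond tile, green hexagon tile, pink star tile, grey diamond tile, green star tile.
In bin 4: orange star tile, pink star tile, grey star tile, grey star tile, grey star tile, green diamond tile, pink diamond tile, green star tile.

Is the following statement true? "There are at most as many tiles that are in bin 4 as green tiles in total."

True

tiles in bin 4: 8.
green tiles: 8.
The claim requires 8 ≤ 8, which holds.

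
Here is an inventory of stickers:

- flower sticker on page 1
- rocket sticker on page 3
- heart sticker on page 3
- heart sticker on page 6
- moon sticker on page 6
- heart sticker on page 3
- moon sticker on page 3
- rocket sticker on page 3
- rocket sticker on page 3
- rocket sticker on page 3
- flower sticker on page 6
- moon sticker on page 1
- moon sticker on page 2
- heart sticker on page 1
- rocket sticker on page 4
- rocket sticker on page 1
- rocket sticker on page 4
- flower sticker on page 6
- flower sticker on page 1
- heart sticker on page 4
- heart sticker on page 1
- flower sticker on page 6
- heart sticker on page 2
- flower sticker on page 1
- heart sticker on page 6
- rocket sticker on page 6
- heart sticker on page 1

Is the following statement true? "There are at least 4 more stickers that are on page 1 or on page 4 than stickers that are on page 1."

False

stickers on page 1 or on page 4: 11.
stickers on page 1: 8.
The claim requires 11 − 8 = 3 ≥ 4, which does not hold.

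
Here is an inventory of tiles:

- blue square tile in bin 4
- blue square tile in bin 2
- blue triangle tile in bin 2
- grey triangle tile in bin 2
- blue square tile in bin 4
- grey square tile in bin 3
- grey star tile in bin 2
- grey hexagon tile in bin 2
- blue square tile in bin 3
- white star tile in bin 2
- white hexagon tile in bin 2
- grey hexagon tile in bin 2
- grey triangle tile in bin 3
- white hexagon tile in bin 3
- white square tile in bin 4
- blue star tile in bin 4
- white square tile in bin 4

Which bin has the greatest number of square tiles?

Counts by bin (restricted to square tiles): bin 4→4, bin 3→2, bin 2→1.
The maximum is 4, held uniquely by bin 4.

bin 4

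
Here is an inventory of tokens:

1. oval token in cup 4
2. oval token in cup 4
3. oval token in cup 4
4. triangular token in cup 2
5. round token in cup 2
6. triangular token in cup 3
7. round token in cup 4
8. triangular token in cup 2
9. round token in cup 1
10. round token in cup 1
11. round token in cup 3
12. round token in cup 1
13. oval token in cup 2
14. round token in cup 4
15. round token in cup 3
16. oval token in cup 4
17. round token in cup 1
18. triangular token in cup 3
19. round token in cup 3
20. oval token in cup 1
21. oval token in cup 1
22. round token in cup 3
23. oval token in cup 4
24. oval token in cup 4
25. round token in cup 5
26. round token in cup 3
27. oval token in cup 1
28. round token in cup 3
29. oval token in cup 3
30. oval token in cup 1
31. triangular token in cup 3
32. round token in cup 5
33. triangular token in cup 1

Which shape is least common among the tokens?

Counts by shape: round 15, oval 12, triangular 6.
The minimum is 6, held uniquely by triangular.

triangular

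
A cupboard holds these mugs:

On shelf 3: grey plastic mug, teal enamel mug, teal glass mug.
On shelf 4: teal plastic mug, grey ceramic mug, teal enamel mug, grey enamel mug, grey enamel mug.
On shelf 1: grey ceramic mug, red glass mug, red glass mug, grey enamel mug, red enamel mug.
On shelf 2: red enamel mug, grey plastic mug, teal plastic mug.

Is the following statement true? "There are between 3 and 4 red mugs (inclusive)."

True

There are 4 red mugs.
The claim requires 3 ≤ 4 ≤ 4, which holds.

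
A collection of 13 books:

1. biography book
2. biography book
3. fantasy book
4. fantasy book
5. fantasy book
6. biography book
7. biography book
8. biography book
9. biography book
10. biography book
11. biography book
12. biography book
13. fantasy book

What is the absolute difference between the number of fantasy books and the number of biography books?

5

fantasy books: 4. biography books: 9.
|4 − 9| = 9 − 4 = 5.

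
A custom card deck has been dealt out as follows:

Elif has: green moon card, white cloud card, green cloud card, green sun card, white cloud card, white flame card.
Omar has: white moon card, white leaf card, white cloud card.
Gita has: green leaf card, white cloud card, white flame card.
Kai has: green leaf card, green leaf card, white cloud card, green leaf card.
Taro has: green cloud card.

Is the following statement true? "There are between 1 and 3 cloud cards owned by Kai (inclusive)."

True

|cloud cards owned by Kai| = 1.
The claim requires 1 ≤ 1 ≤ 3, which holds.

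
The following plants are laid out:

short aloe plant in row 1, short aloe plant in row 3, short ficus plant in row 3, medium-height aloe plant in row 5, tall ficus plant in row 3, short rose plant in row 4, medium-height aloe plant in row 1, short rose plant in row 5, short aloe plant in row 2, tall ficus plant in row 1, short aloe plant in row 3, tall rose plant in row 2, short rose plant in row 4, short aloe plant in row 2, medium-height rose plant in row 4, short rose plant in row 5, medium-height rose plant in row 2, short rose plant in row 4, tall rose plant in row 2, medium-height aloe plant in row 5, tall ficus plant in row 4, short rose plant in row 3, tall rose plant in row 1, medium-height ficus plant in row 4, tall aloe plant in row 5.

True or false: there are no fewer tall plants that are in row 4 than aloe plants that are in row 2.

False

There is 1 tall plant in row 4.
There are 2 aloe plants in row 2.
The claim requires 1 ≥ 2, which does not hold.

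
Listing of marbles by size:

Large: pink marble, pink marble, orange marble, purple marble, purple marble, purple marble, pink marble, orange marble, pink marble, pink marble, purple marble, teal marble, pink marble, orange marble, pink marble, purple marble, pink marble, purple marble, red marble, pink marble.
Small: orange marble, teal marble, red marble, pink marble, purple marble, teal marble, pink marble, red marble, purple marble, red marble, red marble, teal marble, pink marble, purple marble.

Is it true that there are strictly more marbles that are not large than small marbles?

marbles that are not large: 14.
small marbles: 14.
The claim requires 14 > 14, which does not hold.

False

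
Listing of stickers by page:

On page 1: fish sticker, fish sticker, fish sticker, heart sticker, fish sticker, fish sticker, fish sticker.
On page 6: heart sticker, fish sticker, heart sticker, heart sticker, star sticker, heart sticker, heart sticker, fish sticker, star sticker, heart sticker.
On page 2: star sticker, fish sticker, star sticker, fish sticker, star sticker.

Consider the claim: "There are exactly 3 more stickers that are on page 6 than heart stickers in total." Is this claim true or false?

True

stickers on page 6: 10.
heart stickers: 7.
The claim requires 10 − 7 (= 3) to equal 3, which holds.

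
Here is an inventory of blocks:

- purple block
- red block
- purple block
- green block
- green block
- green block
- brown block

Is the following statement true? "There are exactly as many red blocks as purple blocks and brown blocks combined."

False

|red blocks| = 1.
purple blocks: 2; brown blocks: 1; combined: 2 + 1 = 3.
The claim requires 1 = 3, which does not hold.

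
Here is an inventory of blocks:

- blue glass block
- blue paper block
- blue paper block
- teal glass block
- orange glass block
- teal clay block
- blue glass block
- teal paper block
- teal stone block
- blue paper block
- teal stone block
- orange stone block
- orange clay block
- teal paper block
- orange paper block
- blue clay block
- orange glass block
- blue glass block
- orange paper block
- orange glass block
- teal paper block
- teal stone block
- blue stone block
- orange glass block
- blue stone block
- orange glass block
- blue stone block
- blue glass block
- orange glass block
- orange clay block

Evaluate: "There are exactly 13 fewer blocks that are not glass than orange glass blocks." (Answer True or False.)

|blocks that are not glass| = 19.
|orange glass blocks| = 6.
The claim requires 6 − 19 (= -13) to equal 13, which does not hold.

False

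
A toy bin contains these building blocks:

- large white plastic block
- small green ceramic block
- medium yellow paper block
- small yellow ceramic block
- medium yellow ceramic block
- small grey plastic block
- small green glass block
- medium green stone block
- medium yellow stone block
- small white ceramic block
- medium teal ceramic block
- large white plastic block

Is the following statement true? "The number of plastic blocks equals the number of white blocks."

plastic blocks: 3.
white blocks: 3.
The claim requires 3 = 3, which holds.

True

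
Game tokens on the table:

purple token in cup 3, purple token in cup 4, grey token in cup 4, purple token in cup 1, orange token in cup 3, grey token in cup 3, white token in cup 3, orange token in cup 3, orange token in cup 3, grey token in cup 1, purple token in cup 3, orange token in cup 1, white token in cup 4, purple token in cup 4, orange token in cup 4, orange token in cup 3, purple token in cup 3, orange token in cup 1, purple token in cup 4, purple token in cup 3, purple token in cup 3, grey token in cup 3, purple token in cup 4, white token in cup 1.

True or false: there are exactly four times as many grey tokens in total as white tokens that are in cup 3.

|grey tokens| = 4.
|white tokens in cup 3| = 1.
The claim requires 4 = 4 × 1 = 4, which holds.

True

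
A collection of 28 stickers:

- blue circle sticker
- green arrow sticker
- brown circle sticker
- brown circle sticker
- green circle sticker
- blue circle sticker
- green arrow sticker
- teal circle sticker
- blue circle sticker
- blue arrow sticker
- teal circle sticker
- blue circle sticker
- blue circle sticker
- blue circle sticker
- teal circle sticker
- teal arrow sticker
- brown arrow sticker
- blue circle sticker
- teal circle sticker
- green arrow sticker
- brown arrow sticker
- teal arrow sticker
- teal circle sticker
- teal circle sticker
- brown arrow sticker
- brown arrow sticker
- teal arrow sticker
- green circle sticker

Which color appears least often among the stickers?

green

Counts by color: teal 9, blue 8, brown 6, green 5.
The minimum is 5, held uniquely by green.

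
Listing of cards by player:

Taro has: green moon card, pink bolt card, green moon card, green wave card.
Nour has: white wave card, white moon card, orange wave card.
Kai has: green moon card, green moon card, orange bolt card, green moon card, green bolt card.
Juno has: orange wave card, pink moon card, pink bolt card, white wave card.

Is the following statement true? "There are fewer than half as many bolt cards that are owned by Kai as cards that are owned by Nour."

False

|bolt cards owned by Kai| = 2.
|cards owned by Nour| = 3.
The claim requires 2 × 2 = 4 < 3, which does not hold.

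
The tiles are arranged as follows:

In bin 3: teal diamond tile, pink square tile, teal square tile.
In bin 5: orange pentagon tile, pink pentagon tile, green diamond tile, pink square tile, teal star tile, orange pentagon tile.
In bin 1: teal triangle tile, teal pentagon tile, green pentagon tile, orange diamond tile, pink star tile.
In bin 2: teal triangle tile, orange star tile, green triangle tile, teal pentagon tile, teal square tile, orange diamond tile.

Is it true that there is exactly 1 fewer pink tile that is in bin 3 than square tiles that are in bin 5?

|pink tiles in bin 3| = 1.
|square tiles in bin 5| = 1.
The claim requires 1 − 1 (= 0) to equal 1, which does not hold.

False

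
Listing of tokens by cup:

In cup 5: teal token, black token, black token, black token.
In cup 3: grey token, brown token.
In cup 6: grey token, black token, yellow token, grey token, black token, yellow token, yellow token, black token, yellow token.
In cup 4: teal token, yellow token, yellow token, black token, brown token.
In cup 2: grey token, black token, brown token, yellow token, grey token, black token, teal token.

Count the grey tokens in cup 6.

2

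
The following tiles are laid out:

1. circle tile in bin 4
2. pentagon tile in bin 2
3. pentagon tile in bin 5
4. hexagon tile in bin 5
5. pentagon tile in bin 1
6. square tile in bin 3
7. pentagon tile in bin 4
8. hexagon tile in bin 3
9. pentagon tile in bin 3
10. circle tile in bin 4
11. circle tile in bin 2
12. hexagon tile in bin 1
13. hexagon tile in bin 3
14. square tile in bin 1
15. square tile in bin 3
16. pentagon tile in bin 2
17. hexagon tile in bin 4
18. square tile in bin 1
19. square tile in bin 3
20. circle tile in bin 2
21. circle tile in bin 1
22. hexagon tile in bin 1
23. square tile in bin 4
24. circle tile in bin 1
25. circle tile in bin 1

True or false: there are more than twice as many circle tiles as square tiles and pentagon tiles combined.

|circle tiles| = 7.
square tiles: 6; pentagon tiles: 6; combined: 6 + 6 = 12.
The claim requires 7 > 2 × 12 = 24, which does not hold.

False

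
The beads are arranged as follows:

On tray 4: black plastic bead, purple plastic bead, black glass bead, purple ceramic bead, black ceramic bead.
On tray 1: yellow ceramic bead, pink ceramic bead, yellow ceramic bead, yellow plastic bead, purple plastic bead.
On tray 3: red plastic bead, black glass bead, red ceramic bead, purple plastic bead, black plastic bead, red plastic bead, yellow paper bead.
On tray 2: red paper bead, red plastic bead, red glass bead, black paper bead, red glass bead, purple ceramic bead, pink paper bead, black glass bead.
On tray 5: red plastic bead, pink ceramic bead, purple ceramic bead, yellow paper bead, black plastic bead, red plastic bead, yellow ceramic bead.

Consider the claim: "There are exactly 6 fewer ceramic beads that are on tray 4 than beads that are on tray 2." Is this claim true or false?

True

There are 2 ceramic beads on tray 4.
There are 8 beads on tray 2.
The claim requires 8 − 2 (= 6) to equal 6, which holds.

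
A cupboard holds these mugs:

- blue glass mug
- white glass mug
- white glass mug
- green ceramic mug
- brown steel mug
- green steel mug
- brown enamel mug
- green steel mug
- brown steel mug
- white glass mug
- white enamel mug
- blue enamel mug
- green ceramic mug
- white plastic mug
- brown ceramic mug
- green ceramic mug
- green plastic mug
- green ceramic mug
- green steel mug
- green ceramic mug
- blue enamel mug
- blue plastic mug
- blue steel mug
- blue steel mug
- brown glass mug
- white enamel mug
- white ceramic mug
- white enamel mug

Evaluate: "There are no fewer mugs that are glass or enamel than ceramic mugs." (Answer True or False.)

There are 11 mugs that are glass or enamel.
There are 7 ceramic mugs.
The claim requires 11 ≥ 7, which holds.

True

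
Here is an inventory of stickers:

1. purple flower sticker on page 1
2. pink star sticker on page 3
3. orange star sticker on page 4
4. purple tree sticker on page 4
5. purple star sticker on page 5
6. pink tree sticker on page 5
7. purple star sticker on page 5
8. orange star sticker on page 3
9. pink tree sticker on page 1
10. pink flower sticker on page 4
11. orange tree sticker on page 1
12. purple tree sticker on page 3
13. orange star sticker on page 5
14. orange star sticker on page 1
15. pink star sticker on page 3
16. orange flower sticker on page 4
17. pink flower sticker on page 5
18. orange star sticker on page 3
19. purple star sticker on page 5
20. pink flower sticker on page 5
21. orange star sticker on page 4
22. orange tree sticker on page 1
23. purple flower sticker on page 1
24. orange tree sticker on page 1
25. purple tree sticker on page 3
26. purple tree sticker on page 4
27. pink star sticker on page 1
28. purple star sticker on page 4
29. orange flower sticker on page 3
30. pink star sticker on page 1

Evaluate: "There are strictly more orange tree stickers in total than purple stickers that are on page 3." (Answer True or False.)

True

orange tree stickers: 3.
purple stickers on page 3: 2.
The claim requires 3 > 2, which holds.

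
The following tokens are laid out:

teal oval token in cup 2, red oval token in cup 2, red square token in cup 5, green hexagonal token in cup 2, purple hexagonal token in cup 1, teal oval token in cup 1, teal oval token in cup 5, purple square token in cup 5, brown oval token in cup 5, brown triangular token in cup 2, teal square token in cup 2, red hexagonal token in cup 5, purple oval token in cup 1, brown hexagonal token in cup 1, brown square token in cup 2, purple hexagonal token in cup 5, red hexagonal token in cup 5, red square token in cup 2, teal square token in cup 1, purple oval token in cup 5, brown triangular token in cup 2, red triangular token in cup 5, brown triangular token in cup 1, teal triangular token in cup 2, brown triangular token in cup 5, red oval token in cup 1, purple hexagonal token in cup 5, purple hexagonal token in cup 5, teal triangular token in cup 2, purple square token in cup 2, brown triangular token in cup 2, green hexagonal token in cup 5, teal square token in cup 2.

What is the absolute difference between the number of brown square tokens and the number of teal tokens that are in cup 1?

brown square tokens: 1. teal tokens in cup 1: 2.
|1 − 2| = 2 − 1 = 1.

1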